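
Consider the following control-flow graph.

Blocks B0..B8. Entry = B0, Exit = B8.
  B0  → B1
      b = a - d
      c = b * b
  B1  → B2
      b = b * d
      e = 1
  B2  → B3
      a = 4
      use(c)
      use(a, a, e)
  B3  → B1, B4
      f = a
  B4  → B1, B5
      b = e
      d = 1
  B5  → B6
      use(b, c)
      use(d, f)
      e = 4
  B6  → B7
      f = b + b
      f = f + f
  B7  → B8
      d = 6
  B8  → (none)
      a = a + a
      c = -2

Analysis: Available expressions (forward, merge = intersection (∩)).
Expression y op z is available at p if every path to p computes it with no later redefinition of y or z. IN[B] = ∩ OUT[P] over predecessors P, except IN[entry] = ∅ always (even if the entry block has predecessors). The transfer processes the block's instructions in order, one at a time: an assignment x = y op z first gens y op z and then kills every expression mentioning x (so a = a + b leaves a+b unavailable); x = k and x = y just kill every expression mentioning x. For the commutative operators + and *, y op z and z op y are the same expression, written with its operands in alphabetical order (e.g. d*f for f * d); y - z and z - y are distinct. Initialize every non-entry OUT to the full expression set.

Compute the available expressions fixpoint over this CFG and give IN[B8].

Answer: {b+b}

Working:
Per-block solution:
  B0: | IN={} | OUT={a-d, b*b}
  B1: | IN={} | OUT={}
  B2: | IN={} | OUT={}
  B3: | IN={} | OUT={}
  B4: | IN={} | OUT={}
  B5: | IN={} | OUT={}
  B6: | IN={} | OUT={b+b}
  B7: | IN={b+b} | OUT={b+b}
  B8: | IN={b+b} | OUT={b+b}

Merge at B8: IN[B8] = OUT[B7] = {b+b}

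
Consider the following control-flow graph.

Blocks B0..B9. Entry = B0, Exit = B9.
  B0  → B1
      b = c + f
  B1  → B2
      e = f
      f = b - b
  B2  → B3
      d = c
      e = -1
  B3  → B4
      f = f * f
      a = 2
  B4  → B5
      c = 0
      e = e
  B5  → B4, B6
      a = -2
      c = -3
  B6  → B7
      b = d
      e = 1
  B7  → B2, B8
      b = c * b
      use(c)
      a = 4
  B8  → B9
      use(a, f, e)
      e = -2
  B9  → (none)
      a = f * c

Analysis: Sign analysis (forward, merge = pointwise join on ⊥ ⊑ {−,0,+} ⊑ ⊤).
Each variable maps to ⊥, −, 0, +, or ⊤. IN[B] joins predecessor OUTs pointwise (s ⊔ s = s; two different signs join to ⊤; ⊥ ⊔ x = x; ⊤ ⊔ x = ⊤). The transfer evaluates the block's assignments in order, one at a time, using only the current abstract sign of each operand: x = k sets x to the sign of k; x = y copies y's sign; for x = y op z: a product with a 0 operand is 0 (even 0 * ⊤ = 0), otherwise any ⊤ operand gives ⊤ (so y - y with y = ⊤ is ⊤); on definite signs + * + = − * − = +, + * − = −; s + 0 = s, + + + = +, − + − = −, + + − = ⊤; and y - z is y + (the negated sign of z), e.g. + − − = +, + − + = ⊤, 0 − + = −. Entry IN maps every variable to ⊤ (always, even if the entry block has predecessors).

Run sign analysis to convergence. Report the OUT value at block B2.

Fixpoint table:
  B0:   IN=(all ⊤)   OUT=(all ⊤)
  B1:   IN=(all ⊤)   OUT=(all ⊤)
  B2:   IN=(all ⊤)   OUT={e:-; rest ⊤}
  B3:   IN={e:-; rest ⊤}   OUT={a:+, e:-; rest ⊤}
  B4:   IN={e:-; rest ⊤}   OUT={c:0, e:-; rest ⊤}
  B5:   IN={c:0, e:-; rest ⊤}   OUT={a:-, c:-, e:-; rest ⊤}
  B6:   IN={a:-, c:-, e:-; rest ⊤}   OUT={a:-, c:-, e:+; rest ⊤}
  B7:   IN={a:-, c:-, e:+; rest ⊤}   OUT={a:+, c:-, e:+; rest ⊤}
  B8:   IN={a:+, c:-, e:+; rest ⊤}   OUT={a:+, c:-, e:-; rest ⊤}
  B9:   IN={a:+, c:-, e:-; rest ⊤}   OUT={c:-, e:-; rest ⊤}

Merge at B2: IN[B2] = OUT[B1] ⊔ OUT[B7] = {a: ⊤, b: ⊤, c: ⊤, d: ⊤, e: ⊤, f: ⊤}
Applying B2's transfer function to that IN value gives OUT[B2] (row B2 above).

Answer: {a: ⊤, b: ⊤, c: ⊤, d: ⊤, e: -, f: ⊤}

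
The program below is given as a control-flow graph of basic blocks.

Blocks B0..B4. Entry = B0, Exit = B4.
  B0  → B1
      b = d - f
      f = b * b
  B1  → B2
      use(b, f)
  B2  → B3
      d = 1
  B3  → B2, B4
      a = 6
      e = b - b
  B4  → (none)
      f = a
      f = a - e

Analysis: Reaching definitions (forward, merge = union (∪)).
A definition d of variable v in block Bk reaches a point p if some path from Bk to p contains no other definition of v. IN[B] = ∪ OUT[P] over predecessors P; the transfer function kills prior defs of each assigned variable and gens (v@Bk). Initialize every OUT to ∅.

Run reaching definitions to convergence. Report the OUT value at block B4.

Converged values:
  B0:   IN={}   OUT={b@B0, f@B0}
  B1:   IN={b@B0, f@B0}   OUT={b@B0, f@B0}
  B2:   IN={a@B3, b@B0, d@B2, e@B3, f@B0}   OUT={a@B3, b@B0, d@B2, e@B3, f@B0}
  B3:   IN={a@B3, b@B0, d@B2, e@B3, f@B0}   OUT={a@B3, b@B0, d@B2, e@B3, f@B0}
  B4:   IN={a@B3, b@B0, d@B2, e@B3, f@B0}   OUT={a@B3, b@B0, d@B2, e@B3, f@B4}

Merge at B4: IN[B4] = OUT[B3] = {a@B3, b@B0, d@B2, e@B3, f@B0}
Applying B4's transfer function to that IN value gives OUT[B4] (row B4 above).

Answer: {a@B3, b@B0, d@B2, e@B3, f@B4}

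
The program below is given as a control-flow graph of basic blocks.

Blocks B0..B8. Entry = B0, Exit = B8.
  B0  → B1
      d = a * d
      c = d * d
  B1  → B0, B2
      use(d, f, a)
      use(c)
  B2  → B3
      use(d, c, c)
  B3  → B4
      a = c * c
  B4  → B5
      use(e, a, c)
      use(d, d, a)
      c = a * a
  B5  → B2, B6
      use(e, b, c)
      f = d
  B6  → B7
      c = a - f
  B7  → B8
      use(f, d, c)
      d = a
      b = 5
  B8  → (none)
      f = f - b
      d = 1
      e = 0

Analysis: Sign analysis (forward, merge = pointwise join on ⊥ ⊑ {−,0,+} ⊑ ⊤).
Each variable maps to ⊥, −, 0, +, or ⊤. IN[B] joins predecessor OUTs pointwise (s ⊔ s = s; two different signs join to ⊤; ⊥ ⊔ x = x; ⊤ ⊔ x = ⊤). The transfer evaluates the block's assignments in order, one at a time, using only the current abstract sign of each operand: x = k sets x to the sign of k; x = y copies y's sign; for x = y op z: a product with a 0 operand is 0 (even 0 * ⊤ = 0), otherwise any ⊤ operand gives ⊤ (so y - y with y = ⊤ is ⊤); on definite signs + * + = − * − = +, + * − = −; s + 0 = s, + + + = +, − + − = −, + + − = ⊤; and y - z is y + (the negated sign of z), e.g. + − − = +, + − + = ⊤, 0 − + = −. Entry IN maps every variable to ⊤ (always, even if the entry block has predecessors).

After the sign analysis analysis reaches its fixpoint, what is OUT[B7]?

Answer: {a: ⊤, b: +, c: ⊤, d: ⊤, e: ⊤, f: ⊤}

Derivation:
Fixpoint table:
  B0:   IN=(all ⊤)   OUT=(all ⊤)
  B1:   IN=(all ⊤)   OUT=(all ⊤)
  B2:   IN=(all ⊤)   OUT=(all ⊤)
  B3:   IN=(all ⊤)   OUT=(all ⊤)
  B4:   IN=(all ⊤)   OUT=(all ⊤)
  B5:   IN=(all ⊤)   OUT=(all ⊤)
  B6:   IN=(all ⊤)   OUT=(all ⊤)
  B7:   IN=(all ⊤)   OUT={b:+; rest ⊤}
  B8:   IN={b:+; rest ⊤}   OUT={b:+, d:+, e:0; rest ⊤}

Merge at B7: IN[B7] = OUT[B6] = {a: ⊤, b: ⊤, c: ⊤, d: ⊤, e: ⊤, f: ⊤}
Applying B7's transfer function to that IN value gives OUT[B7] (row B7 above).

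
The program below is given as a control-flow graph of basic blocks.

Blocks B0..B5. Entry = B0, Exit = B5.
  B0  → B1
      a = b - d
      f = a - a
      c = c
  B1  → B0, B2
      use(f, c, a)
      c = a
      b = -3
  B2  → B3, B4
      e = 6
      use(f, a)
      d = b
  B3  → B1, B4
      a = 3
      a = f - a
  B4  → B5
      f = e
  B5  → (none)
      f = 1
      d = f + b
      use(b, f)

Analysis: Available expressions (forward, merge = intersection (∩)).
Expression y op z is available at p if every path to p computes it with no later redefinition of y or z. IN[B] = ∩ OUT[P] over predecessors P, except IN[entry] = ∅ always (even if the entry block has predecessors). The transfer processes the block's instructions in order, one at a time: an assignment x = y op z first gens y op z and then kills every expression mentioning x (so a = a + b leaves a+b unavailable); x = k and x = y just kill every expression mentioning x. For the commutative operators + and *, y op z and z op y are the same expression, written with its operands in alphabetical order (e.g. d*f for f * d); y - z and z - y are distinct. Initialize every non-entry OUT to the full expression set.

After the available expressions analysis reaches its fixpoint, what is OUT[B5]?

Answer: {b+f}

Working:
Per-block solution:
  B0: | IN={} | OUT={a-a, b-d}
  B1: | IN={} | OUT={}
  B2: | IN={} | OUT={}
  B3: | IN={} | OUT={}
  B4: | IN={} | OUT={}
  B5: | IN={} | OUT={b+f}

Merge at B5: IN[B5] = OUT[B4] = {}
Applying B5's transfer function to that IN value gives OUT[B5] (row B5 above).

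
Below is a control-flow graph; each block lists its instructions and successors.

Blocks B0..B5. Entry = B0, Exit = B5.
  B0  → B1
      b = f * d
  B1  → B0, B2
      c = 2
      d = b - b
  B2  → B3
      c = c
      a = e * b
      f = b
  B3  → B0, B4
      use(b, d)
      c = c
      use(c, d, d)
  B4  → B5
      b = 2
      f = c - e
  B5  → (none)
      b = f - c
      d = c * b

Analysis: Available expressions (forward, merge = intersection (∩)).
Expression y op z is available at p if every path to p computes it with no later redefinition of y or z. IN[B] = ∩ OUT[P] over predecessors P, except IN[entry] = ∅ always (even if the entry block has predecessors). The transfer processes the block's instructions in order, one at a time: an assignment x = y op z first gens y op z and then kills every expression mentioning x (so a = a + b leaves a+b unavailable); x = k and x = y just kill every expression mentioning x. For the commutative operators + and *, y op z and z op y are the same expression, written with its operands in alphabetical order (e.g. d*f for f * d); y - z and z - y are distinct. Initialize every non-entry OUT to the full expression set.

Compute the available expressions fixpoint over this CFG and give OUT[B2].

Per-block solution:
  B0: | IN={} | OUT={d*f}
  B1: | IN={d*f} | OUT={b-b}
  B2: | IN={b-b} | OUT={b*e, b-b}
  B3: | IN={b*e, b-b} | OUT={b*e, b-b}
  B4: | IN={b*e, b-b} | OUT={c-e}
  B5: | IN={c-e} | OUT={b*c, c-e, f-c}

Merge at B2: IN[B2] = OUT[B1] = {b-b}
Applying B2's transfer function to that IN value gives OUT[B2] (row B2 above).

Answer: {b*e, b-b}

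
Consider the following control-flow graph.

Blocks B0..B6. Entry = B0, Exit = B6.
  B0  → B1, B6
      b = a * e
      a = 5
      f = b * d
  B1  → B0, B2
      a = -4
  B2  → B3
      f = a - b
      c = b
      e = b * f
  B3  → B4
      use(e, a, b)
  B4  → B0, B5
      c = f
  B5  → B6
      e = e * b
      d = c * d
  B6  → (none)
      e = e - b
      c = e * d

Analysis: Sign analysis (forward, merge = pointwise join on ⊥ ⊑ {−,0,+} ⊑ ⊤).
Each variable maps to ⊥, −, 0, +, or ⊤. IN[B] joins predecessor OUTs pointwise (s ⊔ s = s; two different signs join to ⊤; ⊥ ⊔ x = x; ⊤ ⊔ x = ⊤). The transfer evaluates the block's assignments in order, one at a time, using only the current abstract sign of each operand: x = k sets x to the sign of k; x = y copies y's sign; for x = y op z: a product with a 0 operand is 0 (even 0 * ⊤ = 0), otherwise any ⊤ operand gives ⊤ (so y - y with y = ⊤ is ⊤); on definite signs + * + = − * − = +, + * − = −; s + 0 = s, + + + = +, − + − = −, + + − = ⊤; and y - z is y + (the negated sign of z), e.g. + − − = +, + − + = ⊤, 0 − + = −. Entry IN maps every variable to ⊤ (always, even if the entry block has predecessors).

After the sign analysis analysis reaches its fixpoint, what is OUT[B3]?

Per-block solution:
  B0: | IN=(all ⊤) | OUT={a:+; rest ⊤}
  B1: | IN={a:+; rest ⊤} | OUT={a:-; rest ⊤}
  B2: | IN={a:-; rest ⊤} | OUT={a:-; rest ⊤}
  B3: | IN={a:-; rest ⊤} | OUT={a:-; rest ⊤}
  B4: | IN={a:-; rest ⊤} | OUT={a:-; rest ⊤}
  B5: | IN={a:-; rest ⊤} | OUT={a:-; rest ⊤}
  B6: | IN=(all ⊤) | OUT=(all ⊤)

Merge at B3: IN[B3] = OUT[B2] = {a: -, b: ⊤, c: ⊤, d: ⊤, e: ⊤, f: ⊤}
Applying B3's transfer function to that IN value gives OUT[B3] (row B3 above).

Answer: {a: -, b: ⊤, c: ⊤, d: ⊤, e: ⊤, f: ⊤}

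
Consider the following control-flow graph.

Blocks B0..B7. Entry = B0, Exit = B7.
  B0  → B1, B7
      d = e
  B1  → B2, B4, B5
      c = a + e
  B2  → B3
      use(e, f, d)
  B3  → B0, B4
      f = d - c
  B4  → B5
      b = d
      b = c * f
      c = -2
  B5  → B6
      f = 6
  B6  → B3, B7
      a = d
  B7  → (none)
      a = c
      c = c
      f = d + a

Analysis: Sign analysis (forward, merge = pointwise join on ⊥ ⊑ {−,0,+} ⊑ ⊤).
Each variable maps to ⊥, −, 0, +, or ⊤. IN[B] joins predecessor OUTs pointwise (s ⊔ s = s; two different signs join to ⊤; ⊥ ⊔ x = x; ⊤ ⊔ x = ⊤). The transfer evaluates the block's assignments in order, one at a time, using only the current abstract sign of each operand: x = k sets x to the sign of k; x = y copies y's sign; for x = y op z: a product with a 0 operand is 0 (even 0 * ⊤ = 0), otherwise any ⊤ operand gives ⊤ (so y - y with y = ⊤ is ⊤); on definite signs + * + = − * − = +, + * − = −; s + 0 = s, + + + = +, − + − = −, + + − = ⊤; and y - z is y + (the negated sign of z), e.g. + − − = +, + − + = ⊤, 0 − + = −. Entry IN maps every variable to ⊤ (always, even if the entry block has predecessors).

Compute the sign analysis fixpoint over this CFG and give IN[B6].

Answer: {a: ⊤, b: ⊤, c: ⊤, d: ⊤, e: ⊤, f: +}

Working:
Per-block solution:
  B0:   IN=(all ⊤)   OUT=(all ⊤)
  B1:   IN=(all ⊤)   OUT=(all ⊤)
  B2:   IN=(all ⊤)   OUT=(all ⊤)
  B3:   IN=(all ⊤)   OUT=(all ⊤)
  B4:   IN=(all ⊤)   OUT={c:-; rest ⊤}
  B5:   IN=(all ⊤)   OUT={f:+; rest ⊤}
  B6:   IN={f:+; rest ⊤}   OUT={f:+; rest ⊤}
  B7:   IN=(all ⊤)   OUT=(all ⊤)

Merge at B6: IN[B6] = OUT[B5] = {a: ⊤, b: ⊤, c: ⊤, d: ⊤, e: ⊤, f: +}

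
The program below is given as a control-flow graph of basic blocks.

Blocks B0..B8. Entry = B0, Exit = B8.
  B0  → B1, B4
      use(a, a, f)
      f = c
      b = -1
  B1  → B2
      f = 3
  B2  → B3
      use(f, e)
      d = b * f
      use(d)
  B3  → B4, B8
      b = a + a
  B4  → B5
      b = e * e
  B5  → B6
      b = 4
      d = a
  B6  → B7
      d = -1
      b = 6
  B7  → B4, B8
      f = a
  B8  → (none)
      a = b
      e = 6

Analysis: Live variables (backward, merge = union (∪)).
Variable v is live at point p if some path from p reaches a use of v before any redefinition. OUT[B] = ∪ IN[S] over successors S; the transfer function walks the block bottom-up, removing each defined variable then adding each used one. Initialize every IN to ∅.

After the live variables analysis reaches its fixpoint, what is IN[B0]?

Per-block solution:
  B0: | IN={a, c, e, f} | OUT={a, b, e}
  B1: | IN={a, b, e} | OUT={a, b, e, f}
  B2: | IN={a, b, e, f} | OUT={a, e}
  B3: | IN={a, e} | OUT={a, b, e}
  B4: | IN={a, e} | OUT={a, e}
  B5: | IN={a, e} | OUT={a, e}
  B6: | IN={a, e} | OUT={a, b, e}
  B7: | IN={a, b, e} | OUT={a, b, e}
  B8: | IN={b} | OUT={}

Merge at B0: OUT[B0] = IN[B1] ⊔ IN[B4] = {a, b, e}
Applying B0's transfer function to that OUT value gives IN[B0] (row B0 above).

Answer: {a, c, e, f}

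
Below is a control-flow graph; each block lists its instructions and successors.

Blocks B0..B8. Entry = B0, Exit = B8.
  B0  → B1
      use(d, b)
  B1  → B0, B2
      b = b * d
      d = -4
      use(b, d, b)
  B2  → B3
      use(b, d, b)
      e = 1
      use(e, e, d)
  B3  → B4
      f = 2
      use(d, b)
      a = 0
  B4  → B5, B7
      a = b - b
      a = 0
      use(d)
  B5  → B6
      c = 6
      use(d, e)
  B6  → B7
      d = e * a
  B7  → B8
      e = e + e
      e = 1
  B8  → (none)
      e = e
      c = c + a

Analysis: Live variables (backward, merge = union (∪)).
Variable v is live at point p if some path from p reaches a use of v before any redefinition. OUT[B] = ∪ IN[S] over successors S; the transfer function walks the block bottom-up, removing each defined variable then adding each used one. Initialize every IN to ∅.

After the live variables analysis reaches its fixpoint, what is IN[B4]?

Answer: {b, c, d, e}

Trace:
Fixpoint table:
  B0:  IN={b, c, d}  OUT={b, c, d}
  B1:  IN={b, c, d}  OUT={b, c, d}
  B2:  IN={b, c, d}  OUT={b, c, d, e}
  B3:  IN={b, c, d, e}  OUT={b, c, d, e}
  B4:  IN={b, c, d, e}  OUT={a, c, d, e}
  B5:  IN={a, d, e}  OUT={a, c, e}
  B6:  IN={a, c, e}  OUT={a, c, e}
  B7:  IN={a, c, e}  OUT={a, c, e}
  B8:  IN={a, c, e}  OUT={}

Merge at B4: OUT[B4] = IN[B5] ⊔ IN[B7] = {a, c, d, e}
Applying B4's transfer function to that OUT value gives IN[B4] (row B4 above).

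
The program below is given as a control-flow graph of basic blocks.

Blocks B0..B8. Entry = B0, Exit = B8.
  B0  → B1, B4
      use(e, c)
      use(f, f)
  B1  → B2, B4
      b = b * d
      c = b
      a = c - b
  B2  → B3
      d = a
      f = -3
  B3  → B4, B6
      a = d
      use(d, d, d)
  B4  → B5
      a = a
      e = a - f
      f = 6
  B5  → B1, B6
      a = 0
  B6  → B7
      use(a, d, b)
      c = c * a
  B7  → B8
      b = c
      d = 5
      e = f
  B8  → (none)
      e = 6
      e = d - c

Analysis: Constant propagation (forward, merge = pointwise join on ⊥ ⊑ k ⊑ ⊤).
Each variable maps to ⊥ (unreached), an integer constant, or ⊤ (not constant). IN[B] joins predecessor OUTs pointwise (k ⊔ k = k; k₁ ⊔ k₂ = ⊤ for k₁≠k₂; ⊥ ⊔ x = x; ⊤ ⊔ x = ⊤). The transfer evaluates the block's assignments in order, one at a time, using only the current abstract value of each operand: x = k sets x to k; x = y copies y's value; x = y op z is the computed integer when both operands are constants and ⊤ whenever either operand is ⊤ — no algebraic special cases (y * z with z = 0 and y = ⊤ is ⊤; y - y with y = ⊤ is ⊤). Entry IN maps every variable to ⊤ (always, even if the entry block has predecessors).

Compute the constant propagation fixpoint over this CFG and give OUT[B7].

Fixpoint table:
  B0: | IN=(all ⊤) | OUT=(all ⊤)
  B1: | IN=(all ⊤) | OUT=(all ⊤)
  B2: | IN=(all ⊤) | OUT={f:-3; rest ⊤}
  B3: | IN={f:-3; rest ⊤} | OUT={f:-3; rest ⊤}
  B4: | IN=(all ⊤) | OUT={f:6; rest ⊤}
  B5: | IN={f:6; rest ⊤} | OUT={a:0, f:6; rest ⊤}
  B6: | IN=(all ⊤) | OUT=(all ⊤)
  B7: | IN=(all ⊤) | OUT={d:5; rest ⊤}
  B8: | IN={d:5; rest ⊤} | OUT={d:5; rest ⊤}

Merge at B7: IN[B7] = OUT[B6] = {a: ⊤, b: ⊤, c: ⊤, d: ⊤, e: ⊤, f: ⊤}
Applying B7's transfer function to that IN value gives OUT[B7] (row B7 above).

Answer: {a: ⊤, b: ⊤, c: ⊤, d: 5, e: ⊤, f: ⊤}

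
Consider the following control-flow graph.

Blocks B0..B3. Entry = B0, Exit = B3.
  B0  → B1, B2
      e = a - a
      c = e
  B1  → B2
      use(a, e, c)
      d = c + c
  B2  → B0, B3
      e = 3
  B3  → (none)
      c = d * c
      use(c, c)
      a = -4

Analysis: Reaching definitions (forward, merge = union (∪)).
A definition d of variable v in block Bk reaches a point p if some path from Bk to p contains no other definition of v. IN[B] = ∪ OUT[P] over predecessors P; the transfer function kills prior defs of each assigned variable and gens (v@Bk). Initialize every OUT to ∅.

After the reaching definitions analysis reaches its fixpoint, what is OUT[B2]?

Converged values:
  B0:  IN={c@B0, d@B1, e@B2}  OUT={c@B0, d@B1, e@B0}
  B1:  IN={c@B0, d@B1, e@B0}  OUT={c@B0, d@B1, e@B0}
  B2:  IN={c@B0, d@B1, e@B0}  OUT={c@B0, d@B1, e@B2}
  B3:  IN={c@B0, d@B1, e@B2}  OUT={a@B3, c@B3, d@B1, e@B2}

Merge at B2: IN[B2] = OUT[B0] ⊔ OUT[B1] = {c@B0, d@B1, e@B0}
Applying B2's transfer function to that IN value gives OUT[B2] (row B2 above).

Answer: {c@B0, d@B1, e@B2}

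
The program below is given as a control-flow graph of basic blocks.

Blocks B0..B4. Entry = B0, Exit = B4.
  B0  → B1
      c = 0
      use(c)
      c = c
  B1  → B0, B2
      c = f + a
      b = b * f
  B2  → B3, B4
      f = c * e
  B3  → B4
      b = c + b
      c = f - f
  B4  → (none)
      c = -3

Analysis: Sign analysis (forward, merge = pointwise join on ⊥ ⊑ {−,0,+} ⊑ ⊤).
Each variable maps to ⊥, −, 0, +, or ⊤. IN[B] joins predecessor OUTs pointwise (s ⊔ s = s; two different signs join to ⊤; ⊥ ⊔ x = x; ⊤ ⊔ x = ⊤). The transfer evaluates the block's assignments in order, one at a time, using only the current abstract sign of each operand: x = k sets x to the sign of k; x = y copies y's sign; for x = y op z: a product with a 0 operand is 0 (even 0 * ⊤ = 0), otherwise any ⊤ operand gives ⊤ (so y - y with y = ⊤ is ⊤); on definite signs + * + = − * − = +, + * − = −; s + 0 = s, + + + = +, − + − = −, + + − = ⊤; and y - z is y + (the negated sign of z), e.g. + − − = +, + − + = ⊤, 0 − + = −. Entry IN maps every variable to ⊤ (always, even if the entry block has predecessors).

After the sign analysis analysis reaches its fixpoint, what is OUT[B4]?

Per-block solution:
  B0:   IN=(all ⊤)   OUT={c:0; rest ⊤}
  B1:   IN={c:0; rest ⊤}   OUT=(all ⊤)
  B2:   IN=(all ⊤)   OUT=(all ⊤)
  B3:   IN=(all ⊤)   OUT=(all ⊤)
  B4:   IN=(all ⊤)   OUT={c:-; rest ⊤}

Merge at B4: IN[B4] = OUT[B2] ⊔ OUT[B3] = {a: ⊤, b: ⊤, c: ⊤, d: ⊤, e: ⊤, f: ⊤}
Applying B4's transfer function to that IN value gives OUT[B4] (row B4 above).

Answer: {a: ⊤, b: ⊤, c: -, d: ⊤, e: ⊤, f: ⊤}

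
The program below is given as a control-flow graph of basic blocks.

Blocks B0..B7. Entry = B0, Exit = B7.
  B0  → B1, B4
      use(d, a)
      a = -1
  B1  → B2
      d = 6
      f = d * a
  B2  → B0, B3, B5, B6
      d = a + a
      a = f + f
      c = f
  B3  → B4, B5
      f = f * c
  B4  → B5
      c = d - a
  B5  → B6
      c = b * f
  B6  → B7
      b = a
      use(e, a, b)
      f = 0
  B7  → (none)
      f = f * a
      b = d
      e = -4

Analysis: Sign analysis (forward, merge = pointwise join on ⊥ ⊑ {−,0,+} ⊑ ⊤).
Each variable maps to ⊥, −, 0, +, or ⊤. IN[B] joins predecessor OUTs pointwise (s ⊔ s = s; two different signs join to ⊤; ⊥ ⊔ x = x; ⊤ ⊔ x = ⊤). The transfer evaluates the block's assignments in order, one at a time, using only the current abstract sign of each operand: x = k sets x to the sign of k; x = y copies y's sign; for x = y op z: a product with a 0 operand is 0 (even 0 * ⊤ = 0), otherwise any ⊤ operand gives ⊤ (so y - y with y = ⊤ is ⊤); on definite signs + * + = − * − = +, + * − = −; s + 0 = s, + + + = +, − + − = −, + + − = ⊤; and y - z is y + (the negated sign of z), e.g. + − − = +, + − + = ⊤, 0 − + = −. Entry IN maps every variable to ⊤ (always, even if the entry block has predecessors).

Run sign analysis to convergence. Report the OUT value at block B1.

Answer: {a: -, b: ⊤, c: ⊤, d: +, e: ⊤, f: -}

Working:
Per-block solution:
  B0:   IN=(all ⊤)   OUT={a:-; rest ⊤}
  B1:   IN={a:-; rest ⊤}   OUT={a:-, d:+, f:-; rest ⊤}
  B2:   IN={a:-, d:+, f:-; rest ⊤}   OUT={a:-, c:-, d:-, f:-; rest ⊤}
  B3:   IN={a:-, c:-, d:-, f:-; rest ⊤}   OUT={a:-, c:-, d:-, f:+; rest ⊤}
  B4:   IN={a:-; rest ⊤}   OUT={a:-; rest ⊤}
  B5:   IN={a:-; rest ⊤}   OUT={a:-; rest ⊤}
  B6:   IN={a:-; rest ⊤}   OUT={a:-, b:-, f:0; rest ⊤}
  B7:   IN={a:-, b:-, f:0; rest ⊤}   OUT={a:-, e:-, f:0; rest ⊤}

Merge at B1: IN[B1] = OUT[B0] = {a: -, b: ⊤, c: ⊤, d: ⊤, e: ⊤, f: ⊤}
Applying B1's transfer function to that IN value gives OUT[B1] (row B1 above).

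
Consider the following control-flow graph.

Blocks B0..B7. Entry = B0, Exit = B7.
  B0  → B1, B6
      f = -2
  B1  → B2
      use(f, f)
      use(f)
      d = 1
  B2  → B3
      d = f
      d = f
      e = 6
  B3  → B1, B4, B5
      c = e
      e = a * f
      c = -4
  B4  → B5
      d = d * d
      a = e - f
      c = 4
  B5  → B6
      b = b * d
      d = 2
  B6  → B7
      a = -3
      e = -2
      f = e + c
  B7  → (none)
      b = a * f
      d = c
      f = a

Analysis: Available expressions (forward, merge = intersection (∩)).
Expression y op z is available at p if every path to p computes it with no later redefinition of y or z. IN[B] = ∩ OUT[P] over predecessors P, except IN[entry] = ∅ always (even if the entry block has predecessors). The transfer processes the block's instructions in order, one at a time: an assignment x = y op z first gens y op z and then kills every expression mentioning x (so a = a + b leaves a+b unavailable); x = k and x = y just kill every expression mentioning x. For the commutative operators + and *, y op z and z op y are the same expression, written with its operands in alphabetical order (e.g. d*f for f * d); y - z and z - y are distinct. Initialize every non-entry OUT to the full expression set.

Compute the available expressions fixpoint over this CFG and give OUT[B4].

Fixpoint table:
  B0:   IN={}   OUT={}
  B1:   IN={}   OUT={}
  B2:   IN={}   OUT={}
  B3:   IN={}   OUT={a*f}
  B4:   IN={a*f}   OUT={e-f}
  B5:   IN={}   OUT={}
  B6:   IN={}   OUT={c+e}
  B7:   IN={c+e}   OUT={c+e}

Merge at B4: IN[B4] = OUT[B3] = {a*f}
Applying B4's transfer function to that IN value gives OUT[B4] (row B4 above).

Answer: {e-f}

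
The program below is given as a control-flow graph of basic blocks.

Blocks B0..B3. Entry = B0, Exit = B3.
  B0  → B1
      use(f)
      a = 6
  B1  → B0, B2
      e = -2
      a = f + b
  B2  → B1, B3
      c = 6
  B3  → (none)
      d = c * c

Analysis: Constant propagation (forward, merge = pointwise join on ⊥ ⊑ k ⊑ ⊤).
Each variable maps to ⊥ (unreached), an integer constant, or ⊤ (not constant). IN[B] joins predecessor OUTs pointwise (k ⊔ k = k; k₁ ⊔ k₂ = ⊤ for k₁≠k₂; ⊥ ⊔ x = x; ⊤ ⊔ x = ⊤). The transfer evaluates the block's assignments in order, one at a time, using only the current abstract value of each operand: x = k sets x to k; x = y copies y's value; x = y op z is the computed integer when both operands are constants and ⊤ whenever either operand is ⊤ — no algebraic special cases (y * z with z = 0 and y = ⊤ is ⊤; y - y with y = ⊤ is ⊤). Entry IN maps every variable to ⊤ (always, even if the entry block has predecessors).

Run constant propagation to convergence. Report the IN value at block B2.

Converged values:
  B0:  IN=(all ⊤)  OUT={a:6; rest ⊤}
  B1:  IN=(all ⊤)  OUT={e:-2; rest ⊤}
  B2:  IN={e:-2; rest ⊤}  OUT={c:6, e:-2; rest ⊤}
  B3:  IN={c:6, e:-2; rest ⊤}  OUT={c:6, d:36, e:-2; rest ⊤}

Merge at B2: IN[B2] = OUT[B1] = {a: ⊤, b: ⊤, c: ⊤, d: ⊤, e: -2, f: ⊤}

Answer: {a: ⊤, b: ⊤, c: ⊤, d: ⊤, e: -2, f: ⊤}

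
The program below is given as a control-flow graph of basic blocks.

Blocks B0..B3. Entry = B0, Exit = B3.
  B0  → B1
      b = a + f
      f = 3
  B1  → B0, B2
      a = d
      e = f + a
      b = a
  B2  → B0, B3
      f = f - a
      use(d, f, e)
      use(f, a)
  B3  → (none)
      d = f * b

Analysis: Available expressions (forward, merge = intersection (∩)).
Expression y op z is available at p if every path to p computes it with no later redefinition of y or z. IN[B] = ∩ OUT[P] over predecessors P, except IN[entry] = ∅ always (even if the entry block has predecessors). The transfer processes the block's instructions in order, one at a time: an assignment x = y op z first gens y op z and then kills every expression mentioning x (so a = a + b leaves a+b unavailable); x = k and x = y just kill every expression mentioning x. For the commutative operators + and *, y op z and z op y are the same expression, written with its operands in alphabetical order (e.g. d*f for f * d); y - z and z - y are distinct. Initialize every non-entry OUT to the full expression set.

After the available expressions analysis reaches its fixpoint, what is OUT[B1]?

Answer: {a+f}

Derivation:
Fixpoint table:
  B0:  IN={}  OUT={}
  B1:  IN={}  OUT={a+f}
  B2:  IN={a+f}  OUT={}
  B3:  IN={}  OUT={b*f}

Merge at B1: IN[B1] = OUT[B0] = {}
Applying B1's transfer function to that IN value gives OUT[B1] (row B1 above).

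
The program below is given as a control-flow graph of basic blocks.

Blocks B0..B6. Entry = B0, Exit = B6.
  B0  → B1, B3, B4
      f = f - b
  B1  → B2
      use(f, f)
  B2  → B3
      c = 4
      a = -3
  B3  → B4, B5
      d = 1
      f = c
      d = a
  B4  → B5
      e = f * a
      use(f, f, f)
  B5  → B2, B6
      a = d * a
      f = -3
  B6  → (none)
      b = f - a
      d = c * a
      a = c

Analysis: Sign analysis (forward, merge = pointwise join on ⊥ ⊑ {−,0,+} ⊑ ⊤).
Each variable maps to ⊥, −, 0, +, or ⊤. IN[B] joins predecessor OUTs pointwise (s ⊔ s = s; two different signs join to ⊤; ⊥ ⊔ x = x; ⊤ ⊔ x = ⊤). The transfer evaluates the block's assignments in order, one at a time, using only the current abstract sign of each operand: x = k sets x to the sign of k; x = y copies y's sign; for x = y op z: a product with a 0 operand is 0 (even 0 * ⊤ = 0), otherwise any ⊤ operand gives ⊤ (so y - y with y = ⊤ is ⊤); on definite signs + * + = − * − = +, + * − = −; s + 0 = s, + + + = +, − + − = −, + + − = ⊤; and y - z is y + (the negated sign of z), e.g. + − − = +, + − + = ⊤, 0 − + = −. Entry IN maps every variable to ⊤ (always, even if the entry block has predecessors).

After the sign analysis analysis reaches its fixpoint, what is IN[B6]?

Answer: {a: ⊤, b: ⊤, c: ⊤, d: ⊤, e: ⊤, f: -}

Trace:
Per-block solution:
  B0: | IN=(all ⊤) | OUT=(all ⊤)
  B1: | IN=(all ⊤) | OUT=(all ⊤)
  B2: | IN=(all ⊤) | OUT={a:-, c:+; rest ⊤}
  B3: | IN=(all ⊤) | OUT=(all ⊤)
  B4: | IN=(all ⊤) | OUT=(all ⊤)
  B5: | IN=(all ⊤) | OUT={f:-; rest ⊤}
  B6: | IN={f:-; rest ⊤} | OUT={f:-; rest ⊤}

Merge at B6: IN[B6] = OUT[B5] = {a: ⊤, b: ⊤, c: ⊤, d: ⊤, e: ⊤, f: -}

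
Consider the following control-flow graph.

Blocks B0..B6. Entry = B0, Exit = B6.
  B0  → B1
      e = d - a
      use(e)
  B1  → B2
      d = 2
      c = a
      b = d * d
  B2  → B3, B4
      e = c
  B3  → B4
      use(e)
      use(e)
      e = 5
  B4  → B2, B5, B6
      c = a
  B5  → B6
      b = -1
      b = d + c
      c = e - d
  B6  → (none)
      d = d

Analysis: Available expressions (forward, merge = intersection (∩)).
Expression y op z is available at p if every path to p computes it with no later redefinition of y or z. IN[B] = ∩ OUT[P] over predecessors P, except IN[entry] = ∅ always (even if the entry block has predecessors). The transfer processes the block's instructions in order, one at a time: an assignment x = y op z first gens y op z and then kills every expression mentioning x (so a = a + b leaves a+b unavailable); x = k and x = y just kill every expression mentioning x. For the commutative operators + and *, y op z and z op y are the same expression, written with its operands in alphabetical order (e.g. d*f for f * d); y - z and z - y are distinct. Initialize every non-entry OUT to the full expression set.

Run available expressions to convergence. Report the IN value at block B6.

Converged values:
  B0: | IN={} | OUT={d-a}
  B1: | IN={d-a} | OUT={d*d}
  B2: | IN={d*d} | OUT={d*d}
  B3: | IN={d*d} | OUT={d*d}
  B4: | IN={d*d} | OUT={d*d}
  B5: | IN={d*d} | OUT={d*d, e-d}
  B6: | IN={d*d} | OUT={}

Merge at B6: IN[B6] = OUT[B4] ∩ OUT[B5] = {d*d}

Answer: {d*d}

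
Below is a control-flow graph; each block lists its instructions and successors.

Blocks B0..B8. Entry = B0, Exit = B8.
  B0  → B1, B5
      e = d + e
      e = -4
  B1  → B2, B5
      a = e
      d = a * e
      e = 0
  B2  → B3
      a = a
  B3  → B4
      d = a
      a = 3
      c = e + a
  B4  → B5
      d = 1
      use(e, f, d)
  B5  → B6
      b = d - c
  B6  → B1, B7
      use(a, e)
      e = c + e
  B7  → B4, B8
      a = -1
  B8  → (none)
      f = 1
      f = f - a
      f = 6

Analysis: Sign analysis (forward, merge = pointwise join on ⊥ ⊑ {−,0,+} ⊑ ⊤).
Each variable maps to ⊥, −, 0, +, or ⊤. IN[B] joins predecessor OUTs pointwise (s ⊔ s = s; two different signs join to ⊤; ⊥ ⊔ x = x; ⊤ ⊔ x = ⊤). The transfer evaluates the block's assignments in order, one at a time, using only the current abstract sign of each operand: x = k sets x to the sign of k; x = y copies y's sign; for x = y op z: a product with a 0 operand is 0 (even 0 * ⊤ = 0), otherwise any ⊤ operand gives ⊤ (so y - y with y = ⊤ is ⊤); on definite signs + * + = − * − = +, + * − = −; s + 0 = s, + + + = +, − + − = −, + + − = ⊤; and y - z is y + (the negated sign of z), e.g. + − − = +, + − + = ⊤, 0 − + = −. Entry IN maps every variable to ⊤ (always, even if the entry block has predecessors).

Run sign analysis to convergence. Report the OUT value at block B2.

Answer: {a: ⊤, b: ⊤, c: ⊤, d: ⊤, e: 0, f: ⊤}

Derivation:
Per-block solution:
  B0:   IN=(all ⊤)   OUT={e:-; rest ⊤}
  B1:   IN=(all ⊤)   OUT={e:0; rest ⊤}
  B2:   IN={e:0; rest ⊤}   OUT={e:0; rest ⊤}
  B3:   IN={e:0; rest ⊤}   OUT={a:+, c:+, e:0; rest ⊤}
  B4:   IN=(all ⊤)   OUT={d:+; rest ⊤}
  B5:   IN=(all ⊤)   OUT=(all ⊤)
  B6:   IN=(all ⊤)   OUT=(all ⊤)
  B7:   IN=(all ⊤)   OUT={a:-; rest ⊤}
  B8:   IN={a:-; rest ⊤}   OUT={a:-, f:+; rest ⊤}

Merge at B2: IN[B2] = OUT[B1] = {a: ⊤, b: ⊤, c: ⊤, d: ⊤, e: 0, f: ⊤}
Applying B2's transfer function to that IN value gives OUT[B2] (row B2 above).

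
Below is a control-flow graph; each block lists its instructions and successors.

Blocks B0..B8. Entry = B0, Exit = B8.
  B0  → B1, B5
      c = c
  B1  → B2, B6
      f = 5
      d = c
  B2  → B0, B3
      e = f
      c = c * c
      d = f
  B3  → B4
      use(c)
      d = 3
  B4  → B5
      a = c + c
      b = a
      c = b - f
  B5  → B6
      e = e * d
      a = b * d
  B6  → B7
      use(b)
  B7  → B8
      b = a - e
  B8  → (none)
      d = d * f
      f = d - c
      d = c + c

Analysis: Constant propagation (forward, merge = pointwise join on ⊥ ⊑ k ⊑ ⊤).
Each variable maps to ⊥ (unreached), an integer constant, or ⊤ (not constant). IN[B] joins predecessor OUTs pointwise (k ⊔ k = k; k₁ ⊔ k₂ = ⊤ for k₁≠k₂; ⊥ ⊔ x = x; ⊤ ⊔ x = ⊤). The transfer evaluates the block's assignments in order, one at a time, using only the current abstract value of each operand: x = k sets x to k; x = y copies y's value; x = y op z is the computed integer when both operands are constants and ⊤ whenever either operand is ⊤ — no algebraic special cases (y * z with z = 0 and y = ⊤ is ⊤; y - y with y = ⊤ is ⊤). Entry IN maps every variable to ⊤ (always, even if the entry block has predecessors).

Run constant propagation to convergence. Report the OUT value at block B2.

Answer: {a: ⊤, b: ⊤, c: ⊤, d: 5, e: 5, f: 5}

Derivation:
Per-block solution:
  B0:   IN=(all ⊤)   OUT=(all ⊤)
  B1:   IN=(all ⊤)   OUT={f:5; rest ⊤}
  B2:   IN={f:5; rest ⊤}   OUT={d:5, e:5, f:5; rest ⊤}
  B3:   IN={d:5, e:5, f:5; rest ⊤}   OUT={d:3, e:5, f:5; rest ⊤}
  B4:   IN={d:3, e:5, f:5; rest ⊤}   OUT={d:3, e:5, f:5; rest ⊤}
  B5:   IN=(all ⊤)   OUT=(all ⊤)
  B6:   IN=(all ⊤)   OUT=(all ⊤)
  B7:   IN=(all ⊤)   OUT=(all ⊤)
  B8:   IN=(all ⊤)   OUT=(all ⊤)

Merge at B2: IN[B2] = OUT[B1] = {a: ⊤, b: ⊤, c: ⊤, d: ⊤, e: ⊤, f: 5}
Applying B2's transfer function to that IN value gives OUT[B2] (row B2 above).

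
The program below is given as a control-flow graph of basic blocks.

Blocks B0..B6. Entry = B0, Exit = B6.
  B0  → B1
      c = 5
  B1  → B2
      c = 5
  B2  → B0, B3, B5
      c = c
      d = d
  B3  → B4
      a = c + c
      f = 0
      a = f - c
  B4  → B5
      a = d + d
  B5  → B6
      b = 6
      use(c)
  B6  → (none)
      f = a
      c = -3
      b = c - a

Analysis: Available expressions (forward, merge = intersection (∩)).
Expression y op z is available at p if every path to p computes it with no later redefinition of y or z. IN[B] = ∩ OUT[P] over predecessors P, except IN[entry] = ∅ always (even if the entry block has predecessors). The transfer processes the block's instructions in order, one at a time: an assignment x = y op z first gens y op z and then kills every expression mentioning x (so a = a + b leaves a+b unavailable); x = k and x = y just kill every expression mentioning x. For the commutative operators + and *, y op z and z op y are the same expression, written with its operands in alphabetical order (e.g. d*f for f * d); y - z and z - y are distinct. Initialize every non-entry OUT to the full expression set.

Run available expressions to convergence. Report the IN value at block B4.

Answer: {c+c, f-c}

Trace:
Converged values:
  B0: | IN={} | OUT={}
  B1: | IN={} | OUT={}
  B2: | IN={} | OUT={}
  B3: | IN={} | OUT={c+c, f-c}
  B4: | IN={c+c, f-c} | OUT={c+c, d+d, f-c}
  B5: | IN={} | OUT={}
  B6: | IN={} | OUT={c-a}

Merge at B4: IN[B4] = OUT[B3] = {c+c, f-c}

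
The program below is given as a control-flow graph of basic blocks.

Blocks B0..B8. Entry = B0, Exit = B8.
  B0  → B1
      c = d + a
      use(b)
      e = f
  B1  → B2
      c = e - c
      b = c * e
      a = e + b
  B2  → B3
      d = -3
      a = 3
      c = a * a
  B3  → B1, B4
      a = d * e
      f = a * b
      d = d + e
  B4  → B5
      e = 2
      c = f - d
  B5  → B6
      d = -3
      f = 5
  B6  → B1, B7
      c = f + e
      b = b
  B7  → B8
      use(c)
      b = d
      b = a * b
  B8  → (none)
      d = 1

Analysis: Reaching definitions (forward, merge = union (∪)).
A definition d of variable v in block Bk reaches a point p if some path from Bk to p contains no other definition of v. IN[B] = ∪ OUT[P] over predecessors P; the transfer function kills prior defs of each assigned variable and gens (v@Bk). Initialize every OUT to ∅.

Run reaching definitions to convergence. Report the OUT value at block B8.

Per-block solution:
  B0: | IN={} | OUT={c@B0, e@B0}
  B1: | IN={a@B3, b@B1, b@B6, c@B0, c@B2, c@B6, d@B3, d@B5, e@B0, e@B4, f@B3, f@B5} | OUT={a@B1, b@B1, c@B1, d@B3, d@B5, e@B0, e@B4, f@B3, f@B5}
  B2: | IN={a@B1, b@B1, c@B1, d@B3, d@B5, e@B0, e@B4, f@B3, f@B5} | OUT={a@B2, b@B1, c@B2, d@B2, e@B0, e@B4, f@B3, f@B5}
  B3: | IN={a@B2, b@B1, c@B2, d@B2, e@B0, e@B4, f@B3, f@B5} | OUT={a@B3, b@B1, c@B2, d@B3, e@B0, e@B4, f@B3}
  B4: | IN={a@B3, b@B1, c@B2, d@B3, e@B0, e@B4, f@B3} | OUT={a@B3, b@B1, c@B4, d@B3, e@B4, f@B3}
  B5: | IN={a@B3, b@B1, c@B4, d@B3, e@B4, f@B3} | OUT={a@B3, b@B1, c@B4, d@B5, e@B4, f@B5}
  B6: | IN={a@B3, b@B1, c@B4, d@B5, e@B4, f@B5} | OUT={a@B3, b@B6, c@B6, d@B5, e@B4, f@B5}
  B7: | IN={a@B3, b@B6, c@B6, d@B5, e@B4, f@B5} | OUT={a@B3, b@B7, c@B6, d@B5, e@B4, f@B5}
  B8: | IN={a@B3, b@B7, c@B6, d@B5, e@B4, f@B5} | OUT={a@B3, b@B7, c@B6, d@B8, e@B4, f@B5}

Merge at B8: IN[B8] = OUT[B7] = {a@B3, b@B7, c@B6, d@B5, e@B4, f@B5}
Applying B8's transfer function to that IN value gives OUT[B8] (row B8 above).

Answer: {a@B3, b@B7, c@B6, d@B8, e@B4, f@B5}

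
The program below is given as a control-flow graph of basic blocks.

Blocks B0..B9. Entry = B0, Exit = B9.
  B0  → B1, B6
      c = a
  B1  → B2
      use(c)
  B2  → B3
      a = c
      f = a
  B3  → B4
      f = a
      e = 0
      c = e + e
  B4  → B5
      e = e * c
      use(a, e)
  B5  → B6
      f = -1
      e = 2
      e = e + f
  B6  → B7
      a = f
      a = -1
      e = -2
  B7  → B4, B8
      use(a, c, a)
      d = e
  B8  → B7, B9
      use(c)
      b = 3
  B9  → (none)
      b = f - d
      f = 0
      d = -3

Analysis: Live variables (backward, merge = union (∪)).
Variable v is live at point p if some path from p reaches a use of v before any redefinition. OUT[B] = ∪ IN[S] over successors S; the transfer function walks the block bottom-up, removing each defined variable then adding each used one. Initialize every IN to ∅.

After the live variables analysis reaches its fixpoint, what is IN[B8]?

Per-block solution:
  B0:   IN={a, f}   OUT={c, f}
  B1:   IN={c}   OUT={c}
  B2:   IN={c}   OUT={a}
  B3:   IN={a}   OUT={a, c, e}
  B4:   IN={a, c, e}   OUT={c}
  B5:   IN={c}   OUT={c, f}
  B6:   IN={c, f}   OUT={a, c, e, f}
  B7:   IN={a, c, e, f}   OUT={a, c, d, e, f}
  B8:   IN={a, c, d, e, f}   OUT={a, c, d, e, f}
  B9:   IN={d, f}   OUT={}

Merge at B8: OUT[B8] = IN[B7] ⊔ IN[B9] = {a, c, d, e, f}
Applying B8's transfer function to that OUT value gives IN[B8] (row B8 above).

Answer: {a, c, d, e, f}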